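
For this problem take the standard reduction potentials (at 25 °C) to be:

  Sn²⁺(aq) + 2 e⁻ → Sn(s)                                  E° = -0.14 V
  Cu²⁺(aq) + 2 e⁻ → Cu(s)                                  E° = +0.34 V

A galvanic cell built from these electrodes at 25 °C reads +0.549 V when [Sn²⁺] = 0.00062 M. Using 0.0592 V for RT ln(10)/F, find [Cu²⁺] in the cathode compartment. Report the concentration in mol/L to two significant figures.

0.13 M

Cu²⁺/Cu is the cathode, Sn²⁺/Sn the anode: E°cell = +0.48 V, n = 2.
Overall reaction: Cu²⁺(aq) + Sn(s) → Cu(s) + Sn²⁺(aq); Q = [Sn²⁺]^1/[Cu²⁺]^1.
From E = E° − (0.0592/n) log Q: log Q = (E° − E)·n/0.0592 = (+0.48 − (+0.549))·2/0.0592 = -2.3311.
So 1·log[Cu²⁺] = 1·log(0.00062) − log Q = -3.2076 − (-2.3311) = -0.8765; [Cu²⁺] = 10^(-0.8765) ≈ 0.13 M.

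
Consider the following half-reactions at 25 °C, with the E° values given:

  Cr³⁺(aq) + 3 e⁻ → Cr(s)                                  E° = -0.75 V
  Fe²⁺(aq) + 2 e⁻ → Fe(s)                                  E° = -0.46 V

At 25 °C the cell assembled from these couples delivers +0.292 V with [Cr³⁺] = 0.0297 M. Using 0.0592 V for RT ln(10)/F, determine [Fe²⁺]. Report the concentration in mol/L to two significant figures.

0.11 M

Fe²⁺/Fe is the cathode, Cr³⁺/Cr the anode: E°cell = +0.29 V, n = 6.
Overall reaction: 3 Fe²⁺(aq) + 2 Cr(s) → 3 Fe(s) + 2 Cr³⁺(aq); Q = [Cr³⁺]^2/[Fe²⁺]^3.
From E = E° − (0.0592/n) log Q: log Q = (E° − E)·n/0.0592 = (+0.29 − (+0.292))·6/0.0592 = -0.2027.
So 3·log[Fe²⁺] = 2·log(0.0297) − log Q = -3.0545 − (-0.2027) = -2.8518; log[Fe²⁺] = -2.8518 / 3 = -0.9506; [Fe²⁺] = 10^(-0.9506) ≈ 0.11 M.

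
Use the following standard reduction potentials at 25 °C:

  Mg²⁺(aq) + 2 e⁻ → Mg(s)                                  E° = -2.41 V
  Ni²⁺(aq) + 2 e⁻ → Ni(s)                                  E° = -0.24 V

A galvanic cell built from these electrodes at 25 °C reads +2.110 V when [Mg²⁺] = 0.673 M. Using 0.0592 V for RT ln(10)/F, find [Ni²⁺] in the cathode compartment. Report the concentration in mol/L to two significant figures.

Ni²⁺/Ni is the cathode, Mg²⁺/Mg the anode: E°cell = +2.17 V, n = 2.
Overall reaction: Ni²⁺(aq) + Mg(s) → Ni(s) + Mg²⁺(aq); Q = [Mg²⁺]^1/[Ni²⁺]^1.
From E = E° − (0.0592/n) log Q: log Q = (E° − E)·n/0.0592 = (+2.17 − (+2.110))·2/0.0592 = 2.0270.
So 1·log[Ni²⁺] = 1·log(0.673) − log Q = -0.1720 − (2.0270) = -2.1990; [Ni²⁺] = 10^(-2.1990) ≈ 0.0063 M.

0.0063 M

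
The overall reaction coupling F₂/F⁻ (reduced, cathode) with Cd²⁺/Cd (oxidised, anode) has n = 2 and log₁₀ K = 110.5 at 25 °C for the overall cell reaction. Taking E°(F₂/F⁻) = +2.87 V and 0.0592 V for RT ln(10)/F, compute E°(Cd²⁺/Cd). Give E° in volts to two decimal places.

-0.40 V

E°cell = (0.0592/n)·log K = (0.0592/2)(110.5) = +3.271 V.
Since F₂/F⁻ is the cathode and Cd²⁺/Cd the anode, E°cell = E°(F₂/F⁻) − E°(Cd²⁺/Cd).
So E°(Cd²⁺/Cd) = E°(F₂/F⁻) − E°cell = (+2.87) − (+3.271) = -0.40 V.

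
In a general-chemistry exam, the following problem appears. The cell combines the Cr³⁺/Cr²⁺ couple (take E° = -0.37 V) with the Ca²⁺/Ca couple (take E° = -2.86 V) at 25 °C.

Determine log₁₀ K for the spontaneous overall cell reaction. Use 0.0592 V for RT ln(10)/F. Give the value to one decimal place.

Cathode: Cr³⁺/Cr²⁺; anode: Ca²⁺/Ca. E°cell = +2.49 V, n = 2.
log K = nE°cell / 0.0592 = (2)(+2.49) / 0.0592 = 84.1.

84.1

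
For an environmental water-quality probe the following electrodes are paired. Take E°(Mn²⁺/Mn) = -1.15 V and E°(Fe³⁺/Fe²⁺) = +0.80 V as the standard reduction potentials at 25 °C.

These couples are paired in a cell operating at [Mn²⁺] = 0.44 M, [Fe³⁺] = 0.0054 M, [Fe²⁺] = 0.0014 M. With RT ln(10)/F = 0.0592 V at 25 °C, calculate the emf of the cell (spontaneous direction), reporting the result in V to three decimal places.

Fe³⁺/Fe²⁺ is the cathode (higher E°), Mn²⁺/Mn the anode: E°cell = +0.80 − (-1.15) = +1.95 V, n = 2.
Overall: 2 Fe³⁺(aq) + Mn(s) → 2 Fe²⁺(aq) + Mn²⁺(aq)
Q = [Fe²⁺]^2·[Mn²⁺] / ([Fe³⁺]^2); log Q = -1.529.
E = E° − (0.0592/n) log Q = +1.95 − (0.0592/2)(-1.529) = +1.995 V.

+1.995 V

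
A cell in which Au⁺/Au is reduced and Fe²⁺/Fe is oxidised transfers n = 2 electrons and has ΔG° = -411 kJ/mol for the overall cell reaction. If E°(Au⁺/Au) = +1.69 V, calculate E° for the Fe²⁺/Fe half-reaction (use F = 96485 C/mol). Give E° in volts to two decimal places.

E°cell = −ΔG°/(nF) = −(-411×10³)/((2)(96485)) = +2.130 V.
Since Au⁺/Au is the cathode and Fe²⁺/Fe the anode, E°cell = E°(Au⁺/Au) − E°(Fe²⁺/Fe).
So E°(Fe²⁺/Fe) = E°(Au⁺/Au) − E°cell = (+1.69) − (+2.130) = -0.44 V.

-0.44 V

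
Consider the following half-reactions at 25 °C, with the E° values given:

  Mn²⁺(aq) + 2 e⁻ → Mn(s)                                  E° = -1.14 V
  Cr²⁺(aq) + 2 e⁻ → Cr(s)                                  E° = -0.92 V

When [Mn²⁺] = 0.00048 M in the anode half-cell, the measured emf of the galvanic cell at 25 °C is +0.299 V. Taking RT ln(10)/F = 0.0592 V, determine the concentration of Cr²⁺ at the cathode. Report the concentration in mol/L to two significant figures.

Cr²⁺/Cr is the cathode, Mn²⁺/Mn the anode: E°cell = +0.22 V, n = 2.
Overall reaction: Cr²⁺(aq) + Mn(s) → Cr(s) + Mn²⁺(aq); Q = [Mn²⁺]^1/[Cr²⁺]^1.
From E = E° − (0.0592/n) log Q: log Q = (E° − E)·n/0.0592 = (+0.22 − (+0.299))·2/0.0592 = -2.6689.
So 1·log[Cr²⁺] = 1·log(0.00048) − log Q = -3.3188 − (-2.6689) = -0.6499; [Cr²⁺] = 10^(-0.6499) ≈ 0.22 M.

0.22 M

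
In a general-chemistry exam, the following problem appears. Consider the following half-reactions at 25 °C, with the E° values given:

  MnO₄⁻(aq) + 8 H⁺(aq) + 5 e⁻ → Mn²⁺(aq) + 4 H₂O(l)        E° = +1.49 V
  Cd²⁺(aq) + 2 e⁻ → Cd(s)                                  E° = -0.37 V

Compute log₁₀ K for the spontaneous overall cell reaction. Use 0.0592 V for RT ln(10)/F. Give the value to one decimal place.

314.2

Cathode: MnO₄⁻/Mn²⁺; anode: Cd²⁺/Cd. E°cell = +1.86 V, n = 10.
log K = nE°cell / 0.0592 = (10)(+1.86) / 0.0592 = 314.2.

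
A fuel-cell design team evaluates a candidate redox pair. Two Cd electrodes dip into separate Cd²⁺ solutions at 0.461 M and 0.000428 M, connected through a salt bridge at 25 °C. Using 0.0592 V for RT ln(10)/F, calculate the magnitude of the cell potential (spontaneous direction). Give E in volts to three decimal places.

+0.090 V

For a concentration cell E°cell = 0. The 0.461 M side is the cathode (reduction is favoured where [Cd²⁺] is higher).
With n = 2, E = −(0.0592/2) log([Cd²⁺]ₐₙ/[Cd²⁺]꜀ₐₜ) = −(0.0592/2) log(0.000428/0.461) = −(0.0592/2)(-3.032) = +0.090 V.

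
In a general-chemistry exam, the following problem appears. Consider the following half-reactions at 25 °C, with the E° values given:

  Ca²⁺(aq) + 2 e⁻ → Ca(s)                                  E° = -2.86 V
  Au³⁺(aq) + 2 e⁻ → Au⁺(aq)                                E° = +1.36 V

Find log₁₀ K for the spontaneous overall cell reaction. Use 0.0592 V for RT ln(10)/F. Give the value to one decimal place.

142.6

Cathode: Au³⁺/Au⁺; anode: Ca²⁺/Ca. E°cell = +4.22 V, n = 2.
log K = nE°cell / 0.0592 = (2)(+4.22) / 0.0592 = 142.6.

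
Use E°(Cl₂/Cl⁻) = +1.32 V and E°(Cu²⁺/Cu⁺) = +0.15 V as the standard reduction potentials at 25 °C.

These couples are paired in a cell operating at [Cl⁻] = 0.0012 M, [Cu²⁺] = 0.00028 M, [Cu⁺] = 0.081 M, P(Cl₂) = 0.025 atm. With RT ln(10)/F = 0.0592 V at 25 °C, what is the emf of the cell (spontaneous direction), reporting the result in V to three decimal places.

Cl₂/Cl⁻ is the cathode (higher E°), Cu²⁺/Cu⁺ the anode: E°cell = +1.32 − (+0.15) = +1.17 V, n = 2.
Overall: Cl₂(g) + 2 Cu⁺(aq) → 2 Cl⁻(aq) + 2 Cu²⁺(aq)
Q = [Cl⁻]^2·[Cu²⁺]^2 / (P(Cl₂)·[Cu⁺]^2); log Q = -9.162.
E = E° − (0.0592/n) log Q = +1.17 − (0.0592/2)(-9.162) = +1.441 V.

+1.441 V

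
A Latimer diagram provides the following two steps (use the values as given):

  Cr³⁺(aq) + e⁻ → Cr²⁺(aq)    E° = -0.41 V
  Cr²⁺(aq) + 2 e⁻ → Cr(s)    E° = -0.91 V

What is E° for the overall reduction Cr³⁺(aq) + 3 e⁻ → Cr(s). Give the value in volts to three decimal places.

Adding the free-energy changes (−nFE°) of the two steps gives −n₃FE°₃ = −n₁FE°₁ − n₂FE°₂.
E°₃ = (1×-0.41 + 2×-0.91) / 3 = (-2.230) / 3 = -0.743 V.

-0.743 V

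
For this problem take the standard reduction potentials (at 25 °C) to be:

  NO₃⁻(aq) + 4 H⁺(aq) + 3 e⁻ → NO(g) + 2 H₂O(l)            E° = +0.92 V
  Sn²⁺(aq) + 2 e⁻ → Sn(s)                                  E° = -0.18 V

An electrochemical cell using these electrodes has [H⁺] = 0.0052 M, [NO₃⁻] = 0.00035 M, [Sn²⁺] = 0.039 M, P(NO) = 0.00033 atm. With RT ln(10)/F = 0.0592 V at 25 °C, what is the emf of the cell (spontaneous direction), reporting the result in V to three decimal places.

+0.962 V

NO₃⁻/NO is the cathode (higher E°), Sn²⁺/Sn the anode: E°cell = +0.92 − (-0.18) = +1.10 V, n = 6.
Overall: 2 NO₃⁻(aq) + 8 H⁺(aq) + 3 Sn(s) → 2 NO(g) + 4 H₂O(l) + 3 Sn²⁺(aq)
Q = P(NO)^2·[Sn²⁺]^3 / ([NO₃⁻]^2·[H⁺]^8); log Q = 13.994.
E = E° − (0.0592/n) log Q = +1.10 − (0.0592/6)(13.994) = +0.962 V.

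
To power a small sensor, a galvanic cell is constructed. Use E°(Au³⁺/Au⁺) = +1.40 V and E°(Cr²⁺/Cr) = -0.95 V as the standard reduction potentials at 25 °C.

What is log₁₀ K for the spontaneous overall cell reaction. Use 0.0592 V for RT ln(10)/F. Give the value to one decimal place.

79.4

Cathode: Au³⁺/Au⁺; anode: Cr²⁺/Cr. E°cell = +2.35 V, n = 2.
log K = nE°cell / 0.0592 = (2)(+2.35) / 0.0592 = 79.4.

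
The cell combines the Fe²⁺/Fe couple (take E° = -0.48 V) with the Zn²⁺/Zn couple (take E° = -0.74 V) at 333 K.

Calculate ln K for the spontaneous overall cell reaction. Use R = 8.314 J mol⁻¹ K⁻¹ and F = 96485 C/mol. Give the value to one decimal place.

Cathode: Fe²⁺/Fe; anode: Zn²⁺/Zn. E°cell = (-0.48) − (-0.74) = +0.26 V, with n = 2.
ΔG° = −nFE° = −RT ln K, so ln K = nFE°/(RT) = (2)(96485)(+0.26) / ((8.314)(333)) = 18.122.

18.1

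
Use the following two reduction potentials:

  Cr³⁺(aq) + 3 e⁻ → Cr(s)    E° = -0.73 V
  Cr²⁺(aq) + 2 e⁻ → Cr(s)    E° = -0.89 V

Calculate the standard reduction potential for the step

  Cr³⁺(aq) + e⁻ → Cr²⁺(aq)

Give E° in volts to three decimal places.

-0.410 V

Sequential free energies add, so n₃E°₃ = n₁E°₁ + n₂E°₂.
With n₃ = 3, and the known step contributing 2×(-0.89) V, the unknown satisfies 1·E° = 3×(-0.73) − 2×(-0.89) = -0.410.
E° = -0.410 / 1 = -0.410 V.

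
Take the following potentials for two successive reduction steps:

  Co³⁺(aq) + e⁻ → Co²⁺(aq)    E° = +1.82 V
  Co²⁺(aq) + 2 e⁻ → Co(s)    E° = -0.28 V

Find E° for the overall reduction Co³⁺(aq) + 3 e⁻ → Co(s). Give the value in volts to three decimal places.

Since ΔG° = −nFE° is additive over sequential reductions, n₃E°₃ = n₁E°₁ + n₂E°₂.
E°₃ = (1×+1.82 + 2×-0.28) / 3 = (+1.260) / 3 = +0.420 V.

+0.420 V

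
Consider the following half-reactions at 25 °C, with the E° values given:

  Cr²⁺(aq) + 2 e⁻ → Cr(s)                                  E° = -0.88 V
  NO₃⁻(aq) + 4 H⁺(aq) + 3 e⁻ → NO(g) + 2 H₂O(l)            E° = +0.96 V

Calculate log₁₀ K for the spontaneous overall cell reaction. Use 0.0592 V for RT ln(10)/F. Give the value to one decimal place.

Cathode: NO₃⁻/NO; anode: Cr²⁺/Cr. E°cell = +1.84 V, n = 6.
log K = nE°cell / 0.0592 = (6)(+1.84) / 0.0592 = 186.5.

186.5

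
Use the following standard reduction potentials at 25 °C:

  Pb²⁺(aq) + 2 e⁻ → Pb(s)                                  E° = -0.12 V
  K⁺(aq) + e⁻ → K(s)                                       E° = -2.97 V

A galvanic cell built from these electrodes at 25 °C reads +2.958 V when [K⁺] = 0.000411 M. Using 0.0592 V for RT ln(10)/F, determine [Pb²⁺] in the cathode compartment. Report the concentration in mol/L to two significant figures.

0.00075 M

Pb²⁺/Pb is the cathode, K⁺/K the anode: E°cell = +2.85 V, n = 2.
Overall reaction: Pb²⁺(aq) + 2 K(s) → Pb(s) + 2 K⁺(aq); Q = [K⁺]^2/[Pb²⁺]^1.
From E = E° − (0.0592/n) log Q: log Q = (E° − E)·n/0.0592 = (+2.85 − (+2.958))·2/0.0592 = -3.6486.
So 1·log[Pb²⁺] = 2·log(0.000411) − log Q = -6.7723 − (-3.6486) = -3.1237; [Pb²⁺] = 10^(-3.1237) ≈ 0.00075 M.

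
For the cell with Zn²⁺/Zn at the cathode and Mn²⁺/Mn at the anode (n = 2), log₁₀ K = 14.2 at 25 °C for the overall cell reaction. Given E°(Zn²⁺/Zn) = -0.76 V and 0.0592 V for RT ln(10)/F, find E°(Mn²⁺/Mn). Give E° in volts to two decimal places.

E°cell = (0.0592/n)·log K = (0.0592/2)(14.2) = +0.420 V.
Since Zn²⁺/Zn is the cathode and Mn²⁺/Mn the anode, E°cell = E°(Zn²⁺/Zn) − E°(Mn²⁺/Mn).
So E°(Mn²⁺/Mn) = E°(Zn²⁺/Zn) − E°cell = (-0.76) − (+0.420) = -1.18 V.

-1.18 V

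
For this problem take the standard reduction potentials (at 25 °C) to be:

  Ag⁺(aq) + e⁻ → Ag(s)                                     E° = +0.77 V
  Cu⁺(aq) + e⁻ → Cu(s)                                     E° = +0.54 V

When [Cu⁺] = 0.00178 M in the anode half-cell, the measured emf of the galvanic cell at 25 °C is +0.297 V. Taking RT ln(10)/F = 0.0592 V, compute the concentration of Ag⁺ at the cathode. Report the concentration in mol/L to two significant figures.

Ag⁺/Ag is the cathode, Cu⁺/Cu the anode: E°cell = +0.23 V, n = 1.
Overall reaction: Ag⁺(aq) + Cu(s) → Ag(s) + Cu⁺(aq); Q = [Cu⁺]^1/[Ag⁺]^1.
From E = E° − (0.0592/n) log Q: log Q = (E° − E)·n/0.0592 = (+0.23 − (+0.297))·1/0.0592 = -1.1318.
So 1·log[Ag⁺] = 1·log(0.00178) − log Q = -2.7496 − (-1.1318) = -1.6178; [Ag⁺] = 10^(-1.6178) ≈ 0.024 M.

0.024 M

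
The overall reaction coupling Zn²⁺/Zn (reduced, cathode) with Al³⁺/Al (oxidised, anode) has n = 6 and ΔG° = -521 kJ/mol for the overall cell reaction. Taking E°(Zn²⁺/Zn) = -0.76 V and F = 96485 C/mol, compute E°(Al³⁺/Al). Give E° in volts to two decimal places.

-1.66 V

E°cell = −ΔG°/(nF) = −(-521×10³)/((6)(96485)) = +0.900 V.
Since Zn²⁺/Zn is the cathode and Al³⁺/Al the anode, E°cell = E°(Zn²⁺/Zn) − E°(Al³⁺/Al).
So E°(Al³⁺/Al) = E°(Zn²⁺/Zn) − E°cell = (-0.76) − (+0.900) = -1.66 V.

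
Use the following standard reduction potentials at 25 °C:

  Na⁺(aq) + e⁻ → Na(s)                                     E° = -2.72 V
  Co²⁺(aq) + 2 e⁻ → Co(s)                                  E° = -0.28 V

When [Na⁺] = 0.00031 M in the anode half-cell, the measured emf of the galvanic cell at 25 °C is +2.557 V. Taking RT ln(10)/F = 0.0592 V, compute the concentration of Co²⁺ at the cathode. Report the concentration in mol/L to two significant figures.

0.00086 M

Co²⁺/Co is the cathode, Na⁺/Na the anode: E°cell = +2.44 V, n = 2.
Overall reaction: Co²⁺(aq) + 2 Na(s) → Co(s) + 2 Na⁺(aq); Q = [Na⁺]^2/[Co²⁺]^1.
From E = E° − (0.0592/n) log Q: log Q = (E° − E)·n/0.0592 = (+2.44 − (+2.557))·2/0.0592 = -3.9527.
So 1·log[Co²⁺] = 2·log(0.00031) − log Q = -7.0173 − (-3.9527) = -3.0646; [Co²⁺] = 10^(-3.0646) ≈ 0.00086 M.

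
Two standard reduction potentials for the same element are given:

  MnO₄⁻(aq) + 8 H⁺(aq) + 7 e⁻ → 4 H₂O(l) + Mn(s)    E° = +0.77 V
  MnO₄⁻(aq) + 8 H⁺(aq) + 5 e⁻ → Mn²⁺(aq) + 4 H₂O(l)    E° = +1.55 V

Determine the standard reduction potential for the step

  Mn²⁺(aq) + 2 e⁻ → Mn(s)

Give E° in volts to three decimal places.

-1.180 V

Sequential free energies add, so n₃E°₃ = n₁E°₁ + n₂E°₂.
With n₃ = 7, and the known step contributing 5×(+1.55) V, the unknown satisfies 2·E° = 7×(+0.77) − 5×(+1.55) = -2.360.
E° = -2.360 / 2 = -1.180 V.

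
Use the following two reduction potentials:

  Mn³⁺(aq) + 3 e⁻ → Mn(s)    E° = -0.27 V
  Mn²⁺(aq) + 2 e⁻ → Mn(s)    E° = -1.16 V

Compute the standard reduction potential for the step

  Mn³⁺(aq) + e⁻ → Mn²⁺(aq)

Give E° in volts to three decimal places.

+1.510 V

Sequential free energies add, so n₃E°₃ = n₁E°₁ + n₂E°₂.
With n₃ = 3, and the known step contributing 2×(-1.16) V, the unknown satisfies 1·E° = 3×(-0.27) − 2×(-1.16) = +1.510.
E° = +1.510 / 1 = +1.510 V.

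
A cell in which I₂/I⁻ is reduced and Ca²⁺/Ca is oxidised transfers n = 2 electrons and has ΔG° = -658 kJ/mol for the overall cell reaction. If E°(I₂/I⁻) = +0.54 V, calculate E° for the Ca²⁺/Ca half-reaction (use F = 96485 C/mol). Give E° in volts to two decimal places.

-2.87 V

E°cell = −ΔG°/(nF) = −(-658×10³)/((2)(96485)) = +3.410 V.
Since I₂/I⁻ is the cathode and Ca²⁺/Ca the anode, E°cell = E°(I₂/I⁻) − E°(Ca²⁺/Ca).
So E°(Ca²⁺/Ca) = E°(I₂/I⁻) − E°cell = (+0.54) − (+3.410) = -2.87 V.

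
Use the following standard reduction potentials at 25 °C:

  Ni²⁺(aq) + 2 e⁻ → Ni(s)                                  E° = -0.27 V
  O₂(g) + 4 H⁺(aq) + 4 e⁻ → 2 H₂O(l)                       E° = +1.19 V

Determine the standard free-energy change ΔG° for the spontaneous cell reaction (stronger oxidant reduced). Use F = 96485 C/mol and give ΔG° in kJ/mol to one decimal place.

-563.5 kJ/mol

O₂/H₂O (E° = +1.19 V) is the cathode; Ni²⁺/Ni (E° = -0.27 V) is the anode, so E°cell = +1.46 V.
Balancing electrons gives n = 4 (lcm of 4 and 2).
ΔG° = −nFE° = −(4)(96485)(+1.46) = -563,472 J = -563.5 kJ/mol.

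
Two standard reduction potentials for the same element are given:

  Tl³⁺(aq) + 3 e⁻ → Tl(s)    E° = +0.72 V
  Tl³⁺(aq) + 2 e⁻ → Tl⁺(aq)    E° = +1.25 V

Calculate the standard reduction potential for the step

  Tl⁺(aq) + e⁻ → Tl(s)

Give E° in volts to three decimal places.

Sequential free energies add, so n₃E°₃ = n₁E°₁ + n₂E°₂.
With n₃ = 3, and the known step contributing 2×(+1.25) V, the unknown satisfies 1·E° = 3×(+0.72) − 2×(+1.25) = -0.340.
E° = -0.340 / 1 = -0.340 V.

-0.340 V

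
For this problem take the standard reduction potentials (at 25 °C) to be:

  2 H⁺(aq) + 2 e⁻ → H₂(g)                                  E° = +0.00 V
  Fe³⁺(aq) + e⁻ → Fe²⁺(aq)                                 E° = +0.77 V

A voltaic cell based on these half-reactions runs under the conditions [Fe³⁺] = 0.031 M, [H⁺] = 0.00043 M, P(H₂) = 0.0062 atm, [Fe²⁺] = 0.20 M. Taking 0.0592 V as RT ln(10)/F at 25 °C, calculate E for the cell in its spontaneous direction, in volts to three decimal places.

Fe³⁺/Fe²⁺ is the cathode (higher E°), H⁺/H₂ the anode: E°cell = +0.77 − (+0.00) = +0.77 V, n = 2.
Overall: 2 Fe³⁺(aq) + H₂(g) → 2 Fe²⁺(aq) + 2 H⁺(aq)
Q = [Fe²⁺]^2·[H⁺]^2 / ([Fe³⁺]^2·P(H₂)); log Q = -2.906.
E = E° − (0.0592/n) log Q = +0.77 − (0.0592/2)(-2.906) = +0.856 V.

+0.856 V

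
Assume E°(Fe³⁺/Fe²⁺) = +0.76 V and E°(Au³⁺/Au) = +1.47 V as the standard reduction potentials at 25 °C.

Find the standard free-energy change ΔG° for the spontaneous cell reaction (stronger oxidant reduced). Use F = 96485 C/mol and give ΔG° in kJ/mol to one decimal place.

Au³⁺/Au (E° = +1.47 V) is the cathode; Fe³⁺/Fe²⁺ (E° = +0.76 V) is the anode, so E°cell = +0.71 V.
Balancing electrons gives n = 3 (lcm of 3 and 1).
ΔG° = −nFE° = −(3)(96485)(+0.71) = -205,513 J = -205.5 kJ/mol.

-205.5 kJ/mol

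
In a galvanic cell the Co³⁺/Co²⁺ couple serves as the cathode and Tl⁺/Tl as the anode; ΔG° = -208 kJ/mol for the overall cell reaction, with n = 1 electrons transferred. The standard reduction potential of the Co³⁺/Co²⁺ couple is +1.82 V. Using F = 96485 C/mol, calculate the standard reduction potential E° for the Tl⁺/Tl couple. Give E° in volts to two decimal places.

E°cell = −ΔG°/(nF) = −(-208×10³)/((1)(96485)) = +2.156 V.
Since Co³⁺/Co²⁺ is the cathode and Tl⁺/Tl the anode, E°cell = E°(Co³⁺/Co²⁺) − E°(Tl⁺/Tl).
So E°(Tl⁺/Tl) = E°(Co³⁺/Co²⁺) − E°cell = (+1.82) − (+2.156) = -0.34 V.

-0.34 V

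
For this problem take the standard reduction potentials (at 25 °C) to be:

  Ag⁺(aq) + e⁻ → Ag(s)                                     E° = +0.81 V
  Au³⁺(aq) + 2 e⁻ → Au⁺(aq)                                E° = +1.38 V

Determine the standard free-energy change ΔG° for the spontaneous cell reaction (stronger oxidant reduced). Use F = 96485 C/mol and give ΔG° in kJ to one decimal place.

-110.0 kJ

Au³⁺/Au⁺ (E° = +1.38 V) is the cathode; Ag⁺/Ag (E° = +0.81 V) is the anode, so E°cell = +0.57 V.
Balancing electrons gives n = 2 (lcm of 2 and 1).
ΔG° = −nFE° = −(2)(96485)(+0.57) = -109,993 J = -110.0 kJ.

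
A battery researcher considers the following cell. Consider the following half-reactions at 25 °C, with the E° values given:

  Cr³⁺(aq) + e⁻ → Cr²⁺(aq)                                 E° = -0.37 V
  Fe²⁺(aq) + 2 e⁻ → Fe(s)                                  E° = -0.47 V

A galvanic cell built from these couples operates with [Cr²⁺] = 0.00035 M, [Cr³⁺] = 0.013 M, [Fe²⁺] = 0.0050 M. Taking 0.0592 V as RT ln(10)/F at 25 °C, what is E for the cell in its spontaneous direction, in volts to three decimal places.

Cr³⁺/Cr²⁺ is the cathode (higher E°), Fe²⁺/Fe the anode: E°cell = -0.37 − (-0.47) = +0.10 V, n = 2.
Overall: 2 Cr³⁺(aq) + Fe(s) → 2 Cr²⁺(aq) + Fe²⁺(aq)
Q = [Cr²⁺]^2·[Fe²⁺] / ([Cr³⁺]^2); log Q = -5.441.
E = E° − (0.0592/n) log Q = +0.10 − (0.0592/2)(-5.441) = +0.261 V.

+0.261 V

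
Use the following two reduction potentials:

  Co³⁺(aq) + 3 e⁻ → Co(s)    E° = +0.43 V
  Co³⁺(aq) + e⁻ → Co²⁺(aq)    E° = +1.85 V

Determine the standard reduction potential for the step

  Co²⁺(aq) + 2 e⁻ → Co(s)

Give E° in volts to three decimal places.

Sequential free energies add, so n₃E°₃ = n₁E°₁ + n₂E°₂.
With n₃ = 3, and the known step contributing 1×(+1.85) V, the unknown satisfies 2·E° = 3×(+0.43) − 1×(+1.85) = -0.560.
E° = -0.560 / 2 = -0.280 V.

-0.280 V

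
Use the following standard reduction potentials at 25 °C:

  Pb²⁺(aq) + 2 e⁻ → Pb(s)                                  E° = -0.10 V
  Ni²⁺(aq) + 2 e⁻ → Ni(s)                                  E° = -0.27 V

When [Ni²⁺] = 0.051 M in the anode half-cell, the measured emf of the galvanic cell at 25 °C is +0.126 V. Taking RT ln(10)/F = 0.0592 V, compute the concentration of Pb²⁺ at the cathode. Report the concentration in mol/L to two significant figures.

Pb²⁺/Pb is the cathode, Ni²⁺/Ni the anode: E°cell = +0.17 V, n = 2.
Overall reaction: Pb²⁺(aq) + Ni(s) → Pb(s) + Ni²⁺(aq); Q = [Ni²⁺]^1/[Pb²⁺]^1.
From E = E° − (0.0592/n) log Q: log Q = (E° − E)·n/0.0592 = (+0.17 − (+0.126))·2/0.0592 = 1.4865.
So 1·log[Pb²⁺] = 1·log(0.051) − log Q = -1.2924 − (1.4865) = -2.7789; [Pb²⁺] = 10^(-2.7789) ≈ 0.0017 M.

0.0017 M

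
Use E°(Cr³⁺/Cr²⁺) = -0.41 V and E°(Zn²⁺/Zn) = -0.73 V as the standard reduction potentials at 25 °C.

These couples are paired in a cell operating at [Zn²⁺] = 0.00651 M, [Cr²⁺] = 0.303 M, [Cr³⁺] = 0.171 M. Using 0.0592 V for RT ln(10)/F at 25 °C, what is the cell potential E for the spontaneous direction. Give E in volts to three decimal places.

Cr³⁺/Cr²⁺ is the cathode (higher E°), Zn²⁺/Zn the anode: E°cell = -0.41 − (-0.73) = +0.32 V, n = 2.
Overall: 2 Cr³⁺(aq) + Zn(s) → 2 Cr²⁺(aq) + Zn²⁺(aq)
Q = [Cr²⁺]^2·[Zn²⁺] / ([Cr³⁺]^2); log Q = -1.690.
E = E° − (0.0592/n) log Q = +0.32 − (0.0592/2)(-1.690) = +0.370 V.

+0.370 V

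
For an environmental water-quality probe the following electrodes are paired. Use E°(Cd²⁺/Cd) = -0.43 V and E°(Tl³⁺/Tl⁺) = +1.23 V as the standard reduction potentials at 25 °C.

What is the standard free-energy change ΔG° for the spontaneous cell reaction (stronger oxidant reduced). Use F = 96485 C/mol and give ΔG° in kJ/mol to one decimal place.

Tl³⁺/Tl⁺ (E° = +1.23 V) is the cathode; Cd²⁺/Cd (E° = -0.43 V) is the anode, so E°cell = +1.66 V.
Balancing electrons gives n = 2 (lcm of 2 and 2).
ΔG° = −nFE° = −(2)(96485)(+1.66) = -320,330 J = -320.3 kJ/mol.

-320.3 kJ/mol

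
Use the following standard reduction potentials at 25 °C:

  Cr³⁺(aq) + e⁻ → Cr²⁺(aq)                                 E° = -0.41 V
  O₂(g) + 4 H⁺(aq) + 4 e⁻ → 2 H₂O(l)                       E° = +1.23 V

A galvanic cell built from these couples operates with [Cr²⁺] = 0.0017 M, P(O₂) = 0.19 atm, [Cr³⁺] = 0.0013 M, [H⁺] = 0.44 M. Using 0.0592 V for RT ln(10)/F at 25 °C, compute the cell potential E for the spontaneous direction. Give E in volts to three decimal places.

+1.615 V

O₂/H₂O is the cathode (higher E°), Cr³⁺/Cr²⁺ the anode: E°cell = +1.23 − (-0.41) = +1.64 V, n = 4.
Overall: O₂(g) + 4 H⁺(aq) + 4 Cr²⁺(aq) → 2 H₂O(l) + 4 Cr³⁺(aq)
Q = [Cr³⁺]^4 / (P(O₂)·[H⁺]^4·[Cr²⁺]^4); log Q = 1.681.
E = E° − (0.0592/n) log Q = +1.64 − (0.0592/4)(1.681) = +1.615 V.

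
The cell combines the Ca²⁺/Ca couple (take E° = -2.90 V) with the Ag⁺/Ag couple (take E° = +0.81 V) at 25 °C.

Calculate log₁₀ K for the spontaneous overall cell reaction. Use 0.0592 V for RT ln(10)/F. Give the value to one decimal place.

125.3

Cathode: Ag⁺/Ag; anode: Ca²⁺/Ca. E°cell = +3.71 V, n = 2.
log K = nE°cell / 0.0592 = (2)(+3.71) / 0.0592 = 125.3.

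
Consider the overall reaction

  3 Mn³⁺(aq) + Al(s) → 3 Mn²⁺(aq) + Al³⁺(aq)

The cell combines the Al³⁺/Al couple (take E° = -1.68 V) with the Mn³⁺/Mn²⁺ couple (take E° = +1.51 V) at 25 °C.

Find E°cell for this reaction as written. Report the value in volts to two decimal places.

The Mn³⁺/Mn²⁺ couple has the higher reduction potential, so it is the cathode; Al³⁺/Al is oxidised at the anode.
E°cell = E°(cathode) − E°(anode) = (+1.51) − (-1.68) = +3.19 V.

+3.19 V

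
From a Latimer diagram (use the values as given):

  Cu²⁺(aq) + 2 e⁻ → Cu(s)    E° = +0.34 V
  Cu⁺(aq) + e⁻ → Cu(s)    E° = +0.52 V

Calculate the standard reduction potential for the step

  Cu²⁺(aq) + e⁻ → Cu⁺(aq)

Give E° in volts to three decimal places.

+0.160 V

Sequential free energies add, so n₃E°₃ = n₁E°₁ + n₂E°₂.
With n₃ = 2, and the known step contributing 1×(+0.52) V, the unknown satisfies 1·E° = 2×(+0.34) − 1×(+0.52) = +0.160.
E° = +0.160 / 1 = +0.160 V.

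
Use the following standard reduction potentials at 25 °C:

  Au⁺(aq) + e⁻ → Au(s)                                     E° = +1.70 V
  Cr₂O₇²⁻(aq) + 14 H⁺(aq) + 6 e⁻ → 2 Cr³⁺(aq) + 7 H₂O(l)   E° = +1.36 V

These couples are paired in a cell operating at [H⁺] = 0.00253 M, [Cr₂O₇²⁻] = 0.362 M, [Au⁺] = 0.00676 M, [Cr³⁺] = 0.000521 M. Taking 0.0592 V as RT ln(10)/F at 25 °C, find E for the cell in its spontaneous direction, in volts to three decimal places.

Au⁺/Au is the cathode (higher E°), Cr₂O₇²⁻/Cr³⁺ the anode: E°cell = +1.70 − (+1.36) = +0.34 V, n = 6.
Overall: 6 Au⁺(aq) + 2 Cr³⁺(aq) + 7 H₂O(l) → 6 Au(s) + Cr₂O₇²⁻(aq) + 14 H⁺(aq)
Q = [Cr₂O₇²⁻]·[H⁺]^14 / ([Au⁺]^6·[Cr³⁺]^2); log Q = -17.211.
E = E° − (0.0592/n) log Q = +0.34 − (0.0592/6)(-17.211) = +0.510 V.

+0.510 V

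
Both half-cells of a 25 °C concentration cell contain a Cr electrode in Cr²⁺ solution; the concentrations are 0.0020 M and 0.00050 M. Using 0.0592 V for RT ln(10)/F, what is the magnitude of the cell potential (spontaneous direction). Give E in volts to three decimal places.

For a concentration cell E°cell = 0. The 0.0020 M side is the cathode (reduction is favoured where [Cr²⁺] is higher).
With n = 2, E = −(0.0592/2) log([Cr²⁺]ₐₙ/[Cr²⁺]꜀ₐₜ) = −(0.0592/2) log(0.0005/0.002) = −(0.0592/2)(-0.602) = +0.018 V.

+0.018 V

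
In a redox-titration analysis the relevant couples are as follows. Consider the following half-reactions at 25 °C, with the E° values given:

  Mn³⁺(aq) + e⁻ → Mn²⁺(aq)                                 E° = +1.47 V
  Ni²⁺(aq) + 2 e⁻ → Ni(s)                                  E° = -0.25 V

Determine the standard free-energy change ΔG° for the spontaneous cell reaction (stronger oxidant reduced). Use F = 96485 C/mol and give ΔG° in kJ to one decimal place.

-331.9 kJ

Mn³⁺/Mn²⁺ (E° = +1.47 V) is the cathode; Ni²⁺/Ni (E° = -0.25 V) is the anode, so E°cell = +1.72 V.
Balancing electrons gives n = 2 (lcm of 1 and 2).
ΔG° = −nFE° = −(2)(96485)(+1.72) = -331,908 J = -331.9 kJ.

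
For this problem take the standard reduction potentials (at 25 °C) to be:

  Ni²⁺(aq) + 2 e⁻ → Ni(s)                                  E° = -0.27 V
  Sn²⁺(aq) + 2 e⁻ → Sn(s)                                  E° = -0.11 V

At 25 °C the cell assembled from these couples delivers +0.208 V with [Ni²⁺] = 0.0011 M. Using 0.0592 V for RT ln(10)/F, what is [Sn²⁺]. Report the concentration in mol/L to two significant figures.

0.046 M

Sn²⁺/Sn is the cathode, Ni²⁺/Ni the anode: E°cell = +0.16 V, n = 2.
Overall reaction: Sn²⁺(aq) + Ni(s) → Sn(s) + Ni²⁺(aq); Q = [Ni²⁺]^1/[Sn²⁺]^1.
From E = E° − (0.0592/n) log Q: log Q = (E° − E)·n/0.0592 = (+0.16 − (+0.208))·2/0.0592 = -1.6216.
So 1·log[Sn²⁺] = 1·log(0.0011) − log Q = -2.9586 − (-1.6216) = -1.3370; [Sn²⁺] = 10^(-1.3370) ≈ 0.046 M.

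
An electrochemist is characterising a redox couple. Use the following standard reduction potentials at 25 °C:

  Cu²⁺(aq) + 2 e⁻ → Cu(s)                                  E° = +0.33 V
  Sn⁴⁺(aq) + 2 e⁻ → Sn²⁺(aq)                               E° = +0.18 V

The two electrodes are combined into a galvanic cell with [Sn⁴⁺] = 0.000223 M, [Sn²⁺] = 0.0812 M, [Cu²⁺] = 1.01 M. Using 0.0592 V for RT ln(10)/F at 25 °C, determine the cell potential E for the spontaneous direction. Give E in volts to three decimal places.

+0.226 V

Cu²⁺/Cu is the cathode (higher E°), Sn⁴⁺/Sn²⁺ the anode: E°cell = +0.33 − (+0.18) = +0.15 V, n = 2.
Overall: Cu²⁺(aq) + Sn²⁺(aq) → Cu(s) + Sn⁴⁺(aq)
Q = [Sn⁴⁺] / ([Cu²⁺]·[Sn²⁺]); log Q = -2.566.
E = E° − (0.0592/n) log Q = +0.15 − (0.0592/2)(-2.566) = +0.226 V.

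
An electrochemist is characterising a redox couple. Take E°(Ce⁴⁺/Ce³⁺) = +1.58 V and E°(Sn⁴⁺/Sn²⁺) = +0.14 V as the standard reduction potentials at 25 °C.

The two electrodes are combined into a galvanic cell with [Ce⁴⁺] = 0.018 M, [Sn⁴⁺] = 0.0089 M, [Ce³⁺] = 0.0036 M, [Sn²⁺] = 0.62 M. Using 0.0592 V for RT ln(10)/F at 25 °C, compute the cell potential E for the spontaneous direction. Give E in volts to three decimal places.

Ce⁴⁺/Ce³⁺ is the cathode (higher E°), Sn⁴⁺/Sn²⁺ the anode: E°cell = +1.58 − (+0.14) = +1.44 V, n = 2.
Overall: 2 Ce⁴⁺(aq) + Sn²⁺(aq) → 2 Ce³⁺(aq) + Sn⁴⁺(aq)
Q = [Ce³⁺]^2·[Sn⁴⁺] / ([Ce⁴⁺]^2·[Sn²⁺]); log Q = -3.241.
E = E° − (0.0592/n) log Q = +1.44 − (0.0592/2)(-3.241) = +1.536 V.

+1.536 V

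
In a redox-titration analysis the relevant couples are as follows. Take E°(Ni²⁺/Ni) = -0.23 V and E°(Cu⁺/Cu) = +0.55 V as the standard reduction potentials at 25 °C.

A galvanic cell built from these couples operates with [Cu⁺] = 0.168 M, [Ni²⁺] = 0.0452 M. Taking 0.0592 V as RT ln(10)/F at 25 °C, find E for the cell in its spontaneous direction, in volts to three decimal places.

+0.774 V

Cu⁺/Cu is the cathode (higher E°), Ni²⁺/Ni the anode: E°cell = +0.55 − (-0.23) = +0.78 V, n = 2.
Overall: 2 Cu⁺(aq) + Ni(s) → 2 Cu(s) + Ni²⁺(aq)
Q = [Ni²⁺] / ([Cu⁺]^2); log Q = 0.205.
E = E° − (0.0592/n) log Q = +0.78 − (0.0592/2)(0.205) = +0.774 V.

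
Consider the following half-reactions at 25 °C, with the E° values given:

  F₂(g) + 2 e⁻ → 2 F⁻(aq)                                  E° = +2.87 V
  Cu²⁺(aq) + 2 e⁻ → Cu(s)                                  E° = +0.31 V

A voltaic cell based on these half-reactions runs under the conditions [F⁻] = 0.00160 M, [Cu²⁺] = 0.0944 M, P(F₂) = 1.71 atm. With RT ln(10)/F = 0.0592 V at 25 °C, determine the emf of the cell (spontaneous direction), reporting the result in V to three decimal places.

+2.763 V

F₂/F⁻ is the cathode (higher E°), Cu²⁺/Cu the anode: E°cell = +2.87 − (+0.31) = +2.56 V, n = 2.
Overall: F₂(g) + Cu(s) → 2 F⁻(aq) + Cu²⁺(aq)
Q = [F⁻]^2·[Cu²⁺] / (P(F₂)); log Q = -6.850.
E = E° − (0.0592/n) log Q = +2.56 − (0.0592/2)(-6.850) = +2.763 V.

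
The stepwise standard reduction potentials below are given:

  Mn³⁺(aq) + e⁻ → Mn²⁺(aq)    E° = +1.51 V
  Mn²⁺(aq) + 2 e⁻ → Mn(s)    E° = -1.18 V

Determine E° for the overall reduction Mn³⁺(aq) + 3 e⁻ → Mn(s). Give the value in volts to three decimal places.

Standard free energies of sequential steps add: ΔG°₃ = ΔG°₁ + ΔG°₂, so n₃E°₃ = n₁E°₁ + n₂E°₂.
E°₃ = (1×+1.51 + 2×-1.18) / 3 = (-0.850) / 3 = -0.283 V.
Simply averaging or adding the two E° values would be wrong; the electron-weighted sum is required.

-0.283 V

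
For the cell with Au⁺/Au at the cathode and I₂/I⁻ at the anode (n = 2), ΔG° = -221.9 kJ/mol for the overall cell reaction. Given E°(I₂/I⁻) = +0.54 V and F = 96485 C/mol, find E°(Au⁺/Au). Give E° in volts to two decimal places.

E°cell = −ΔG°/(nF) = −(-221.9×10³)/((2)(96485)) = +1.150 V.
Since Au⁺/Au is the cathode and I₂/I⁻ the anode, E°cell = E°(Au⁺/Au) − E°(I₂/I⁻).
So E°(Au⁺/Au) = E°cell + E°(I₂/I⁻) = +1.150 + (+0.54) = +1.69 V.

+1.69 V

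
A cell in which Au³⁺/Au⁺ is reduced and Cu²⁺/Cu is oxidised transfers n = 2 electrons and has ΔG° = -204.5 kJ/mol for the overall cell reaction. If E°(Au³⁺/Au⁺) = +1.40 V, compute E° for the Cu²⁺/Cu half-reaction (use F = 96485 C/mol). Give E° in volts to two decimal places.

E°cell = −ΔG°/(nF) = −(-204.5×10³)/((2)(96485)) = +1.060 V.
Since Au³⁺/Au⁺ is the cathode and Cu²⁺/Cu the anode, E°cell = E°(Au³⁺/Au⁺) − E°(Cu²⁺/Cu).
So E°(Cu²⁺/Cu) = E°(Au³⁺/Au⁺) − E°cell = (+1.40) − (+1.060) = +0.34 V.

+0.34 V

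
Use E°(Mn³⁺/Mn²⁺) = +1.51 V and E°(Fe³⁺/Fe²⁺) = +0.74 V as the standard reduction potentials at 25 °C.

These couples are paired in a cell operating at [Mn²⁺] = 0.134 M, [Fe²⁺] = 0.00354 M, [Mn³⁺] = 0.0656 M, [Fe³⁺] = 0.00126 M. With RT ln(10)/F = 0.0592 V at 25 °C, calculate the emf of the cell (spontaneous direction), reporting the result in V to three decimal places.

Mn³⁺/Mn²⁺ is the cathode (higher E°), Fe³⁺/Fe²⁺ the anode: E°cell = +1.51 − (+0.74) = +0.77 V, n = 1.
Overall: Mn³⁺(aq) + Fe²⁺(aq) → Mn²⁺(aq) + Fe³⁺(aq)
Q = [Mn²⁺]·[Fe³⁺] / ([Mn³⁺]·[Fe²⁺]); log Q = -0.138.
E = E° − (0.0592/n) log Q = +0.77 − (0.0592/1)(-0.138) = +0.778 V.

+0.778 V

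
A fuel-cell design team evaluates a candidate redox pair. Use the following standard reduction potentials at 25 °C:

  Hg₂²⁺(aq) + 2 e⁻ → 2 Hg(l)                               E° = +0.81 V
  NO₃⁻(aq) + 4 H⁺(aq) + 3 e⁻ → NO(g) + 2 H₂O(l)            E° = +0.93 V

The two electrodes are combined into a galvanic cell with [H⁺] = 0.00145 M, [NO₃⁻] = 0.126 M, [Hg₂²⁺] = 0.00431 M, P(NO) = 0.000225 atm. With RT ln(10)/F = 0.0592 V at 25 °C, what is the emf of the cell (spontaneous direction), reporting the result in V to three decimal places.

NO₃⁻/NO is the cathode (higher E°), Hg₂²⁺/Hg the anode: E°cell = +0.93 − (+0.81) = +0.12 V, n = 6.
Overall: 2 NO₃⁻(aq) + 8 H⁺(aq) + 6 Hg(l) → 2 NO(g) + 4 H₂O(l) + 3 Hg₂²⁺(aq)
Q = P(NO)^2·[Hg₂²⁺]^3 / ([NO₃⁻]^2·[H⁺]^8); log Q = 10.116.
E = E° − (0.0592/n) log Q = +0.12 − (0.0592/6)(10.116) = +0.020 V.

+0.020 V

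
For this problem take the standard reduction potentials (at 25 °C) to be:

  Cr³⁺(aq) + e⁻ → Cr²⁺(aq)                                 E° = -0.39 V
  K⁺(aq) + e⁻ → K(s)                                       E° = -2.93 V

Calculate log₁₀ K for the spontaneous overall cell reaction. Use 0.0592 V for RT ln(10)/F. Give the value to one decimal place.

42.9

Cathode: Cr³⁺/Cr²⁺; anode: K⁺/K. E°cell = +2.54 V, n = 1.
log K = nE°cell / 0.0592 = (1)(+2.54) / 0.0592 = 42.9.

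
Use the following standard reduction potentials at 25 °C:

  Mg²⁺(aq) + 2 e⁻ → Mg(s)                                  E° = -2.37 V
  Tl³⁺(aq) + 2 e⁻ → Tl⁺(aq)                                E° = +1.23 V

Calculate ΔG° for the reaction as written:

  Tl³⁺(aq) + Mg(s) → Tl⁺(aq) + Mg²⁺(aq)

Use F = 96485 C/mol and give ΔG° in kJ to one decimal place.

-694.7 kJ

As written, Tl³⁺/Tl⁺ is reduced (cathode) and Mg²⁺/Mg is oxidised (anode), so E°cell = (+1.23) − (-2.37) = +3.60 V.
Balancing electrons gives n = 2.
ΔG° = −nFE° = −(2)(96485)(+3.60) = -694,692 J = -694.7 kJ.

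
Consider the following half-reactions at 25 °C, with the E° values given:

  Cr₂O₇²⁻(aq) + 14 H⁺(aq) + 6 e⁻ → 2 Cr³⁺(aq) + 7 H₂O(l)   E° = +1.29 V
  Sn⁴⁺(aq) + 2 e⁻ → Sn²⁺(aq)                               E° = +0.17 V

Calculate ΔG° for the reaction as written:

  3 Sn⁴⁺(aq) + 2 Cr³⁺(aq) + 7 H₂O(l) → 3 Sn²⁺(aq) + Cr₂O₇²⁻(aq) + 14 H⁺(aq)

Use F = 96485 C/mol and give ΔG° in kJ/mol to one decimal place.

As written, Sn⁴⁺/Sn²⁺ is reduced (cathode) and Cr₂O₇²⁻/Cr³⁺ is oxidised (anode), so E°cell = (+0.17) − (+1.29) = -1.12 V.
Balancing electrons gives n = 6.
ΔG° = −nFE° = −(6)(96485)(-1.12) = 648,379 J = +648.4 kJ/mol.

+648.4 kJ/mol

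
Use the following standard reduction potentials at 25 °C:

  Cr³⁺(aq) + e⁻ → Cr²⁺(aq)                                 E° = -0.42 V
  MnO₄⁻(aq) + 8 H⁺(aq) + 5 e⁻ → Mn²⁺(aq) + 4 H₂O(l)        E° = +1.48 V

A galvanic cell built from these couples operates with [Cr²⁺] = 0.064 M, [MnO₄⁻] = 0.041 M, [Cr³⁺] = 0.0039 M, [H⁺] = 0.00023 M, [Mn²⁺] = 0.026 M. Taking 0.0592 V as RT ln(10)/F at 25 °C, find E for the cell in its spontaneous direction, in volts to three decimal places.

+1.630 V

MnO₄⁻/Mn²⁺ is the cathode (higher E°), Cr³⁺/Cr²⁺ the anode: E°cell = +1.48 − (-0.42) = +1.90 V, n = 5.
Overall: MnO₄⁻(aq) + 8 H⁺(aq) + 5 Cr²⁺(aq) → Mn²⁺(aq) + 4 H₂O(l) + 5 Cr³⁺(aq)
Q = [Mn²⁺]·[Cr³⁺]^5 / ([MnO₄⁻]·[H⁺]^8·[Cr²⁺]^5); log Q = 22.833.
E = E° − (0.0592/n) log Q = +1.90 − (0.0592/5)(22.833) = +1.630 V.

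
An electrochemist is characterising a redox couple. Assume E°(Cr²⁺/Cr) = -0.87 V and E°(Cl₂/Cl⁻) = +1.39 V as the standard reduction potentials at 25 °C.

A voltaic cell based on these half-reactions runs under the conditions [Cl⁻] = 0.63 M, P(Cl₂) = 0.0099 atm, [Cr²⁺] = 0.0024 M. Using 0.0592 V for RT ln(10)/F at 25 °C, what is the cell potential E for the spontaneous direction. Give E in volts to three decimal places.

+2.290 V

Cl₂/Cl⁻ is the cathode (higher E°), Cr²⁺/Cr the anode: E°cell = +1.39 − (-0.87) = +2.26 V, n = 2.
Overall: Cl₂(g) + Cr(s) → 2 Cl⁻(aq) + Cr²⁺(aq)
Q = [Cl⁻]^2·[Cr²⁺] / (P(Cl₂)); log Q = -1.017.
E = E° − (0.0592/n) log Q = +2.26 − (0.0592/2)(-1.017) = +2.290 V.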